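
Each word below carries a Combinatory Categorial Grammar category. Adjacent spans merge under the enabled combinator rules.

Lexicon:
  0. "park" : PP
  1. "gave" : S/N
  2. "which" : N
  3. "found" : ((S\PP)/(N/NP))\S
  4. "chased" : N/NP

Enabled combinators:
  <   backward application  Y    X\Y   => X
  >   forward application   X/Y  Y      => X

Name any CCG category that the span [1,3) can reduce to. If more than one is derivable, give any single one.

S

[0,5] S   <
  [0,1] "park" : PP
  [1,5] S\PP   >
    [1,4] (S\PP)/(N/NP)   <
      [1,3] S   >
        [1,2] "gave" : S/N
        [2,3] "which" : N
      [3,4] "found" : ((S\PP)/(N/NP))\S
    [4,5] "chased" : N/NP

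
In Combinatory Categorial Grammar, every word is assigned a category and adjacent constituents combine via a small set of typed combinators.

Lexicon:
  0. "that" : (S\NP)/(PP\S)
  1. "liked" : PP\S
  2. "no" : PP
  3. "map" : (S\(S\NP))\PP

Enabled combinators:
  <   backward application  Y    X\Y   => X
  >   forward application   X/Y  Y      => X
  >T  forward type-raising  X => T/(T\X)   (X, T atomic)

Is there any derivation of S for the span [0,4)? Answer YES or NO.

[0,4] S   <
  [0,2] S\NP   >
    [0,1] "that" : (S\NP)/(PP\S)
    [1,2] "liked" : PP\S
  [2,4] S\(S\NP)   <
    [2,3] "no" : PP
    [3,4] "map" : (S\(S\NP))\PP

YES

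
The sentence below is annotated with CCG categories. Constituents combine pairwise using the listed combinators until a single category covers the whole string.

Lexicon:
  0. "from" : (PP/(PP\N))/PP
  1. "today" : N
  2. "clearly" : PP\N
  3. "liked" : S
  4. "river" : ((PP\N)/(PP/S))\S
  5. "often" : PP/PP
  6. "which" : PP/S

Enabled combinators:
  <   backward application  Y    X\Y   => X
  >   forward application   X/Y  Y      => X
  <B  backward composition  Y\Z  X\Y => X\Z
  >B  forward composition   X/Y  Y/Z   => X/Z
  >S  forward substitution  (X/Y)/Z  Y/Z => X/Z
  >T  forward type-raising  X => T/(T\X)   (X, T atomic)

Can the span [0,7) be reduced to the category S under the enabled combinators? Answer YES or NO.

(PP/(PP\N))/PP N PP\N S ((PP\N)/(PP/S))\S PP/PP PP/S
CKY chart[0,7] = {N/(N\PP), NP/(NP\PP), PP, PP/(PP\PP), S/(S\PP)}; S ∉ chart

NO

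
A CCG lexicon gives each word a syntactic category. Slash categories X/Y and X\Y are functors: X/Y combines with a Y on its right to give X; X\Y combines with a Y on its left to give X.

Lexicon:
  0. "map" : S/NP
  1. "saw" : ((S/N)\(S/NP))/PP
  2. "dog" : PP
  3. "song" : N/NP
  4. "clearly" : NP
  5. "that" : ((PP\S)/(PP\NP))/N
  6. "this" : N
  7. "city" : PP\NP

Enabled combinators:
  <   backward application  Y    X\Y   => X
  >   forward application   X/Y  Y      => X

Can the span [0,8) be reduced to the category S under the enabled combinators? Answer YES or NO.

NO

S/NP ((S/N)\(S/NP))/PP PP N/NP NP ((PP\S)/(PP\NP))/N N PP\NP
CKY chart[0,8] = {PP}; S ∉ chart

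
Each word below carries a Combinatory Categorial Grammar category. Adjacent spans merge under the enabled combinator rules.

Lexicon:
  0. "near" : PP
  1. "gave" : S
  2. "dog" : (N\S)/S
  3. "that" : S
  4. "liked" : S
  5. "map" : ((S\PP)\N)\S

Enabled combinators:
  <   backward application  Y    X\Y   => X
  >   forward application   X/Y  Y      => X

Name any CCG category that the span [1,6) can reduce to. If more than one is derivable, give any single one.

S\PP

[0,6] S   <
  [0,1] "near" : PP
  [1,6] S\PP   <
    [1,4] N   <
      [1,2] "gave" : S
      [2,4] N\S   >
        [2,3] "dog" : (N\S)/S
        [3,4] "that" : S
    [4,6] (S\PP)\N   <
      [4,5] "liked" : S
      [5,6] "map" : ((S\PP)\N)\S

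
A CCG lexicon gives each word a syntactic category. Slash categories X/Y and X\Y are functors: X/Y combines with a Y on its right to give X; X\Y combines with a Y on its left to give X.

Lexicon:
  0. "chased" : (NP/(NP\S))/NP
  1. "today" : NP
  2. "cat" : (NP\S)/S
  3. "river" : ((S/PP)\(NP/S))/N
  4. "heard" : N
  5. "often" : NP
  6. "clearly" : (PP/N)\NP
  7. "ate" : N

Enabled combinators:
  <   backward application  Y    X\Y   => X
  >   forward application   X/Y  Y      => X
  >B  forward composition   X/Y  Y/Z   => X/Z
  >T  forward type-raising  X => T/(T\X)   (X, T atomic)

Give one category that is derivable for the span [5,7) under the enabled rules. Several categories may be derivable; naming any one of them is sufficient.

[0,8] S   >
  [0,5] S/PP   <
    [0,3] NP/S   >B
      [0,2] NP/(NP\S)   >
        [0,1] "chased" : (NP/(NP\S))/NP
        [1,2] "today" : NP
      [2,3] "cat" : (NP\S)/S
    [3,5] (S/PP)\(NP/S)   >
      [3,4] "river" : ((S/PP)\(NP/S))/N
      [4,5] "heard" : N
  [5,8] PP   >
    [5,7] PP/N   <
      [5,6] "often" : NP
      [6,7] "clearly" : (PP/N)\NP
    [7,8] "ate" : N

PP/N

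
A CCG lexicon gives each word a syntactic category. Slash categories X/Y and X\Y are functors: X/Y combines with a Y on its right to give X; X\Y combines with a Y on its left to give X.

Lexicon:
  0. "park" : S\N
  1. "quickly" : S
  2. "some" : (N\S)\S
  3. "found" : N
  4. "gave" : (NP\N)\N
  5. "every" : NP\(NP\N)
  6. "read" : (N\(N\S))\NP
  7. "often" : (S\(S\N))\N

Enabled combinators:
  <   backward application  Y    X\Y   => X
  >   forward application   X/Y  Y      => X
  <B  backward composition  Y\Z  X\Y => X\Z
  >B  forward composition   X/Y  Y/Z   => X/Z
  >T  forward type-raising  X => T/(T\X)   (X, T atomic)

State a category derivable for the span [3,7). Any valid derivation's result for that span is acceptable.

N\(N\S)

[0,8] S   <
  [0,1] "park" : S\N
  [1,8] S\(S\N)   <
    [1,7] N   <
      [1,3] N\S   <
        [1,2] "quickly" : S
        [2,3] "some" : (N\S)\S
      [3,7] N\(N\S)   <
        [3,6] NP   <
          [3,5] NP\N   <
            [3,4] "found" : N
            [4,5] "gave" : (NP\N)\N
          [5,6] "every" : NP\(NP\N)
        [6,7] "read" : (N\(N\S))\NP
    [7,8] "often" : (S\(S\N))\N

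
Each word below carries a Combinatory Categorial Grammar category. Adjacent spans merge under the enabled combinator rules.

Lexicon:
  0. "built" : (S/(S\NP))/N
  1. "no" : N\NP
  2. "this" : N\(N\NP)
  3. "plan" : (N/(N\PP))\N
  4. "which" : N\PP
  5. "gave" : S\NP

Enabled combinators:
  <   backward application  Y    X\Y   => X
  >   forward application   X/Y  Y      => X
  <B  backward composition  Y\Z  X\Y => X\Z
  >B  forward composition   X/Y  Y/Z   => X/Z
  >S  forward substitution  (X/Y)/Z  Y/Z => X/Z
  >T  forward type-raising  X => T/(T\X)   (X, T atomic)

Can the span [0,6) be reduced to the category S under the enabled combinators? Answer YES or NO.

YES

[0,6] S   >
  [0,5] S/(S\NP)   >
    [0,1] "built" : (S/(S\NP))/N
    [1,5] N   >
      [1,4] N/(N\PP)   <
        [1,3] N   <
          [1,2] "no" : N\NP
          [2,3] "this" : N\(N\NP)
        [3,4] "plan" : (N/(N\PP))\N
      [4,5] "which" : N\PP
  [5,6] "gave" : S\NP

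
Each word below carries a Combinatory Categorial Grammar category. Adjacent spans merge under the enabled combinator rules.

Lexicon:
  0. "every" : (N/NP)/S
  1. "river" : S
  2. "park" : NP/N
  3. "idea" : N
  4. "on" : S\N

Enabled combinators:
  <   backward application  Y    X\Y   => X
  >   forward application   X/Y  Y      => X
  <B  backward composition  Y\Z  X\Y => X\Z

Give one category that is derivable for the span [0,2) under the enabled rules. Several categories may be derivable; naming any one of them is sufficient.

N/NP

[0,5] S   <
  [0,4] N   >
    [0,2] N/NP   >
      [0,1] "every" : (N/NP)/S
      [1,2] "river" : S
    [2,4] NP   >
      [2,3] "park" : NP/N
      [3,4] "idea" : N
  [4,5] "on" : S\N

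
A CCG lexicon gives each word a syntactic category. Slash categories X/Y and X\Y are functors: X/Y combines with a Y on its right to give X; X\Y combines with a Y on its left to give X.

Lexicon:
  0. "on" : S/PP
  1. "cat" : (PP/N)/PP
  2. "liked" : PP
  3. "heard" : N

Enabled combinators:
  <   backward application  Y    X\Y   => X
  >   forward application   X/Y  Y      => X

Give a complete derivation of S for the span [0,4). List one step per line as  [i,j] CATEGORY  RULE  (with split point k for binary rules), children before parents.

[0,1] S/PP  lex  "on"
[1,2] (PP/N)/PP  lex  "cat"
[2,3] PP  lex  "liked"
[1,3] PP/N  >  k=2
[3,4] N  lex  "heard"
[1,4] PP  >  k=3
[0,4] S  >  k=1

[0,4] S   >
  [0,1] "on" : S/PP
  [1,4] PP   >
    [1,3] PP/N   >
      [1,2] "cat" : (PP/N)/PP
      [2,3] "liked" : PP
    [3,4] "heard" : N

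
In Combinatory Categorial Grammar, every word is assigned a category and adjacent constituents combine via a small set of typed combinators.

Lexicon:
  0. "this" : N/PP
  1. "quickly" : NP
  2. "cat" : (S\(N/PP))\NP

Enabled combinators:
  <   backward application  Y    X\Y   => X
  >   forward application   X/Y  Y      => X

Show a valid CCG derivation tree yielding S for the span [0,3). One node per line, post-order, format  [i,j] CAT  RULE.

[0,1] N/PP  lex  "this"
[1,2] NP  lex  "quickly"
[2,3] (S\(N/PP))\NP  lex  "cat"
[1,3] S\(N/PP)  <  k=2
[0,3] S  <  k=1

[0,3] S   <
  [0,1] "this" : N/PP
  [1,3] S\(N/PP)   <
    [1,2] "quickly" : NP
    [2,3] "cat" : (S\(N/PP))\NP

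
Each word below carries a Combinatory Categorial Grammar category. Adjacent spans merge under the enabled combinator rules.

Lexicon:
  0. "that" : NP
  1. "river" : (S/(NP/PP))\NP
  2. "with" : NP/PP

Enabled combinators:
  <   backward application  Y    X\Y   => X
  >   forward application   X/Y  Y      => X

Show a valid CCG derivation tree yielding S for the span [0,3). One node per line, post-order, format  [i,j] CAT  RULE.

[0,1] NP  lex  "that"
[1,2] (S/(NP/PP))\NP  lex  "river"
[0,2] S/(NP/PP)  <  k=1
[2,3] NP/PP  lex  "with"
[0,3] S  >  k=2

[0,3] S   >
  [0,2] S/(NP/PP)   <
    [0,1] "that" : NP
    [1,2] "river" : (S/(NP/PP))\NP
  [2,3] "with" : NP/PP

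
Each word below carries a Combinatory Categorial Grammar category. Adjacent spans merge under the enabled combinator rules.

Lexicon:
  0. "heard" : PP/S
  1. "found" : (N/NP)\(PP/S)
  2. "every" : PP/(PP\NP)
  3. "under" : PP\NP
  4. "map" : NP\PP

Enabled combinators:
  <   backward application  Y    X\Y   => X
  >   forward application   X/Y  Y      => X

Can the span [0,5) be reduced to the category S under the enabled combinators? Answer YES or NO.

PP/S (N/NP)\(PP/S) PP/(PP\NP) PP\NP NP\PP
CKY chart[0,5] = {N}; S ∉ chart

NO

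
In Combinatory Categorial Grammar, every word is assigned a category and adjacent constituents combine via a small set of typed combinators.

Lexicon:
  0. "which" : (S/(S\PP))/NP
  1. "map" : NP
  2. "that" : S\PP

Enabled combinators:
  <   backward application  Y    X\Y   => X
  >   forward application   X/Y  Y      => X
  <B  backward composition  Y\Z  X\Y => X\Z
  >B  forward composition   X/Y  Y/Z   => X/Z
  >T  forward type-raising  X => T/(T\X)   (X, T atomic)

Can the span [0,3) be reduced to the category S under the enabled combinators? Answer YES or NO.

[0,3] S   >
  [0,2] S/(S\PP)   >
    [0,1] "which" : (S/(S\PP))/NP
    [1,2] "map" : NP
  [2,3] "that" : S\PP

YES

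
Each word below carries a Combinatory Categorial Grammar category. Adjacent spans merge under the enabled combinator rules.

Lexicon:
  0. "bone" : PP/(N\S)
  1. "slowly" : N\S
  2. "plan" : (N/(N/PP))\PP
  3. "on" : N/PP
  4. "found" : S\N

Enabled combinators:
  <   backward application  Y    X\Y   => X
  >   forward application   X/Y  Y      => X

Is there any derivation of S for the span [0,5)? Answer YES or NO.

YES

[0,5] S   <
  [0,4] N   >
    [0,3] N/(N/PP)   <
      [0,2] PP   >
        [0,1] "bone" : PP/(N\S)
        [1,2] "slowly" : N\S
      [2,3] "plan" : (N/(N/PP))\PP
    [3,4] "on" : N/PP
  [4,5] "found" : S\N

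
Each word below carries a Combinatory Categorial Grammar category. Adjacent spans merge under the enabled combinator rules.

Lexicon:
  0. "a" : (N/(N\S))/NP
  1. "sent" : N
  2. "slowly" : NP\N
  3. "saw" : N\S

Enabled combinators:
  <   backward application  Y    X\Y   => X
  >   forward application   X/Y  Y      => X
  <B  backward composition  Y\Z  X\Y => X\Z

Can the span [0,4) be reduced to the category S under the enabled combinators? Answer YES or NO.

NO

(N/(N\S))/NP N NP\N N\S
CKY chart[0,4] = {N}; S ∉ chart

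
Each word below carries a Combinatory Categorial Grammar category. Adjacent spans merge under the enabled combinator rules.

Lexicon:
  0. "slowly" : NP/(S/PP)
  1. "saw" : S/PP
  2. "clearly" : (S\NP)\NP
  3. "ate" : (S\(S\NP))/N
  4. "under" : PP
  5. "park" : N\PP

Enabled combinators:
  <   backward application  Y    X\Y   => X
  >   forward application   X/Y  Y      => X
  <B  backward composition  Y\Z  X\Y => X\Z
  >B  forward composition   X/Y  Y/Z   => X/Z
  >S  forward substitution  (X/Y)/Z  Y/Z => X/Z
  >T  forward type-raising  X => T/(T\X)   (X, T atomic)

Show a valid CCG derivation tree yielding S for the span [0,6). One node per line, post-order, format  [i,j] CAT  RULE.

[0,6] S   <
  [0,3] S\NP   <
    [0,2] NP   >
      [0,1] "slowly" : NP/(S/PP)
      [1,2] "saw" : S/PP
    [2,3] "clearly" : (S\NP)\NP
  [3,6] S\(S\NP)   >
    [3,4] "ate" : (S\(S\NP))/N
    [4,6] N   >
      [4,5] N/(N\PP)   >T
        [4,5] "under" : PP
      [5,6] "park" : N\PP

[0,1] NP/(S/PP)  lex  "slowly"
[1,2] S/PP  lex  "saw"
[0,2] NP  >  k=1
[2,3] (S\NP)\NP  lex  "clearly"
[0,3] S\NP  <  k=2
[3,4] (S\(S\NP))/N  lex  "ate"
[4,5] PP  lex  "under"
[4,5] N/(N\PP)  >T
[5,6] N\PP  lex  "park"
[4,6] N  >  k=5
[3,6] S\(S\NP)  >  k=4
[0,6] S  <  k=3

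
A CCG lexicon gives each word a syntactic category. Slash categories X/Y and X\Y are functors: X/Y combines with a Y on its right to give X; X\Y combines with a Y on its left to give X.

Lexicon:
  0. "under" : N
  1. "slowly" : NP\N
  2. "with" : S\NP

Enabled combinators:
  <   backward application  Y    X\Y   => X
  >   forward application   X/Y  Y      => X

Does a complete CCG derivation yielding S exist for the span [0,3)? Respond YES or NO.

YES

[0,3] S   <
  [0,2] NP   <
    [0,1] "under" : N
    [1,2] "slowly" : NP\N
  [2,3] "with" : S\NP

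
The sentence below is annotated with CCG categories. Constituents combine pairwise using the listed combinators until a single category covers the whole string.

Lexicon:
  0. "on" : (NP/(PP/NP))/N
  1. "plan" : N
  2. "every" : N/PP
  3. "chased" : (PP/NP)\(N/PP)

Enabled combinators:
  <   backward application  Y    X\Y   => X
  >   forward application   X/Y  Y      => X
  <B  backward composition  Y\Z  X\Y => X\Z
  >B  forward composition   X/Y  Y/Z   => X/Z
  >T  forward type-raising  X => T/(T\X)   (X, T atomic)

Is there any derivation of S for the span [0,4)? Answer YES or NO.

NO

(NP/(PP/NP))/N N N/PP (PP/NP)\(N/PP)
CKY chart[0,4] = {N/(N\NP), NP, NP/(NP\NP), PP/(PP\NP), S/(S\NP)}; S ∉ chart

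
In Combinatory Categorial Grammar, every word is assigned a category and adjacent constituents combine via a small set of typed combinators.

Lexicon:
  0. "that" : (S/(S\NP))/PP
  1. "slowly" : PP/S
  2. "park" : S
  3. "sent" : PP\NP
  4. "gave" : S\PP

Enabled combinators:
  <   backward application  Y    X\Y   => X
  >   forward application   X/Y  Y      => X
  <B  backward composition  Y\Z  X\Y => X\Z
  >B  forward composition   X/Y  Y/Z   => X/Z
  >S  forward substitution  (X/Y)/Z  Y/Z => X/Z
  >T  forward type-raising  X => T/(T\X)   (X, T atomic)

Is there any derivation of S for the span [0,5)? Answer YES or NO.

[0,5] S   >
  [0,3] S/(S\NP)   >
    [0,1] "that" : (S/(S\NP))/PP
    [1,3] PP   >
      [1,2] "slowly" : PP/S
      [2,3] "park" : S
  [3,5] S\NP   <B
    [3,4] "sent" : PP\NP
    [4,5] "gave" : S\PP

YES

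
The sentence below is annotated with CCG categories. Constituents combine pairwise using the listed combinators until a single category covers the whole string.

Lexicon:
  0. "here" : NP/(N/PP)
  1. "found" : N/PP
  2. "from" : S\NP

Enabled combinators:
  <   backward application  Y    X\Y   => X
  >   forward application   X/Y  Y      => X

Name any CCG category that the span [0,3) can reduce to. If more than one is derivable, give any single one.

S

[0,3] S   <
  [0,2] NP   >
    [0,1] "here" : NP/(N/PP)
    [1,2] "found" : N/PP
  [2,3] "from" : S\NP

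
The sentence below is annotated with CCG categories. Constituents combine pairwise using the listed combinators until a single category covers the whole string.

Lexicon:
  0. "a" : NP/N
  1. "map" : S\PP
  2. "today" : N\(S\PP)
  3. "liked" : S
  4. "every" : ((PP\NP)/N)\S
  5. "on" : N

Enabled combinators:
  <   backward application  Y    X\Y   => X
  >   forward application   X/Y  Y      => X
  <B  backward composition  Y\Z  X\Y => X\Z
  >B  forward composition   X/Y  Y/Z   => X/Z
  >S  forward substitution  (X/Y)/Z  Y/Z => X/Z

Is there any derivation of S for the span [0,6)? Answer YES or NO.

NO

NP/N S\PP N\(S\PP) S ((PP\NP)/N)\S N
CKY chart[0,6] = {PP}; S ∉ chart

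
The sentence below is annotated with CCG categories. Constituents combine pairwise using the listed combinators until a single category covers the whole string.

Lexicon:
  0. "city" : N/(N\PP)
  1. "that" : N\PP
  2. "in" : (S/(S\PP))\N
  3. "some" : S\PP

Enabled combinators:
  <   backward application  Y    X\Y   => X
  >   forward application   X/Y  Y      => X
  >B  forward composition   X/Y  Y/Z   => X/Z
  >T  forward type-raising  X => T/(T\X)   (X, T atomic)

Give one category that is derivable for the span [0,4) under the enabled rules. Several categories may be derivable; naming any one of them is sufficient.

[0,4] S   >
  [0,3] S/(S\PP)   <
    [0,2] N   >
      [0,1] "city" : N/(N\PP)
      [1,2] "that" : N\PP
    [2,3] "in" : (S/(S\PP))\N
  [3,4] "some" : S\PP

S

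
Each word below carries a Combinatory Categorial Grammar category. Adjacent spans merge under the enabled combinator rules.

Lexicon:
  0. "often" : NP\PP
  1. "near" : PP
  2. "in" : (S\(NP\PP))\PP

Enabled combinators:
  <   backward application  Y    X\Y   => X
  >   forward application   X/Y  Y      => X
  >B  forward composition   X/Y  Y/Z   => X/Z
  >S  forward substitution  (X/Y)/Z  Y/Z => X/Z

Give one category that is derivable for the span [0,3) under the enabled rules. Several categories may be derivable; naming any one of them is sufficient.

S

[0,3] S   <
  [0,1] "often" : NP\PP
  [1,3] S\(NP\PP)   <
    [1,2] "near" : PP
    [2,3] "in" : (S\(NP\PP))\PP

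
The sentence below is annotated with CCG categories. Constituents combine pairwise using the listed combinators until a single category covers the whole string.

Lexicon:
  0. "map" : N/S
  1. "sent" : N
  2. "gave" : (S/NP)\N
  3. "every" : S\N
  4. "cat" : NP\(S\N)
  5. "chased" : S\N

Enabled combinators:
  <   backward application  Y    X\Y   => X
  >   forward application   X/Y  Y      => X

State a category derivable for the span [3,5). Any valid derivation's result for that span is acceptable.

[0,6] S   <
  [0,5] N   >
    [0,1] "map" : N/S
    [1,5] S   >
      [1,3] S/NP   <
        [1,2] "sent" : N
        [2,3] "gave" : (S/NP)\N
      [3,5] NP   <
        [3,4] "every" : S\N
        [4,5] "cat" : NP\(S\N)
  [5,6] "chased" : S\N

NP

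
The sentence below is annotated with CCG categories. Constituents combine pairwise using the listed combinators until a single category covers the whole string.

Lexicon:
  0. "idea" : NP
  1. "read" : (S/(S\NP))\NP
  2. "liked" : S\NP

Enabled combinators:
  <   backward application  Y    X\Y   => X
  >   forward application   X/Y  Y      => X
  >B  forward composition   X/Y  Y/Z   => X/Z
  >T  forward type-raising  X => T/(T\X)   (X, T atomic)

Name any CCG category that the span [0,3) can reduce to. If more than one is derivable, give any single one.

S

[0,3] S   >
  [0,2] S/(S\NP)   <
    [0,1] "idea" : NP
    [1,2] "read" : (S/(S\NP))\NP
  [2,3] "liked" : S\NP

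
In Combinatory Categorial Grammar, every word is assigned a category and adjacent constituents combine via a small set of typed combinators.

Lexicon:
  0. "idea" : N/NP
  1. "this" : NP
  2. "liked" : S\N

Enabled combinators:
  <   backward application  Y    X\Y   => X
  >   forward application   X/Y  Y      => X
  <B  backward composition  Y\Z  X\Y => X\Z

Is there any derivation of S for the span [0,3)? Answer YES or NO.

[0,3] S   <
  [0,2] N   >
    [0,1] "idea" : N/NP
    [1,2] "this" : NP
  [2,3] "liked" : S\N

YES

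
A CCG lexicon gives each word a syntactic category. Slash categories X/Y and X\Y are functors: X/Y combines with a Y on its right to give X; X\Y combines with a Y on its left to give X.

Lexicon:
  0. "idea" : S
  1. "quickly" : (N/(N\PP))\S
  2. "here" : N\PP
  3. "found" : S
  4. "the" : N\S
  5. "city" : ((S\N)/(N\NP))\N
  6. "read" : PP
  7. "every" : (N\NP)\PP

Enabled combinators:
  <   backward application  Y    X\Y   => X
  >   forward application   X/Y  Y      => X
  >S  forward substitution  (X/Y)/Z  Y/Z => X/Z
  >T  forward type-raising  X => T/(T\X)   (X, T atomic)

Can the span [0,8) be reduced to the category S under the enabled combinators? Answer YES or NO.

YES

[0,8] S   <
  [0,3] N   >
    [0,2] N/(N\PP)   <
      [0,1] "idea" : S
      [1,2] "quickly" : (N/(N\PP))\S
    [2,3] "here" : N\PP
  [3,8] S\N   >
    [3,6] (S\N)/(N\NP)   <
      [3,5] N   >
        [3,4] N/(N\S)   >T
          [3,4] "found" : S
        [4,5] "the" : N\S
      [5,6] "city" : ((S\N)/(N\NP))\N
    [6,8] N\NP   <
      [6,7] "read" : PP
      [7,8] "every" : (N\NP)\PP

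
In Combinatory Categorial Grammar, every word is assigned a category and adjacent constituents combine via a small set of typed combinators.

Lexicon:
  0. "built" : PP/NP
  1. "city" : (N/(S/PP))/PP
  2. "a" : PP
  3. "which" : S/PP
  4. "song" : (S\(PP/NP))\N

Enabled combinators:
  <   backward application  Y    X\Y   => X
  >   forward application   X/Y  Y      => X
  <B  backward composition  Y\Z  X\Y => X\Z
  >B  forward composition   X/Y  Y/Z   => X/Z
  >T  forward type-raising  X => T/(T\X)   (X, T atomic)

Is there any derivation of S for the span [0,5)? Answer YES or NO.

YES

[0,5] S   <
  [0,1] "built" : PP/NP
  [1,5] S\(PP/NP)   <
    [1,4] N   >
      [1,3] N/(S/PP)   >
        [1,2] "city" : (N/(S/PP))/PP
        [2,3] "a" : PP
      [3,4] "which" : S/PP
    [4,5] "song" : (S\(PP/NP))\N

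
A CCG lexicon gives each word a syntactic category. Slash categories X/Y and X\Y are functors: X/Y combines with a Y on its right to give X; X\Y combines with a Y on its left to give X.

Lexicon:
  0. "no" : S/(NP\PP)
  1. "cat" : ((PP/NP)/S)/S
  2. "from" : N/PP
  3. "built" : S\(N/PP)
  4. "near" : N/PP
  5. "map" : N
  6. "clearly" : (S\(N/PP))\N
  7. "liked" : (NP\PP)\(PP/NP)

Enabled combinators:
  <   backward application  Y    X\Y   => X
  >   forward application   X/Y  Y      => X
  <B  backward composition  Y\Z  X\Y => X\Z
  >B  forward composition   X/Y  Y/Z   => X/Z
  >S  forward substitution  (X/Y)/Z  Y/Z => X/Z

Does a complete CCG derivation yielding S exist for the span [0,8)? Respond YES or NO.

[0,8] S   >
  [0,1] "no" : S/(NP\PP)
  [1,8] NP\PP   <
    [1,7] PP/NP   >
      [1,4] (PP/NP)/S   >
        [1,2] "cat" : ((PP/NP)/S)/S
        [2,4] S   <
          [2,3] "from" : N/PP
          [3,4] "built" : S\(N/PP)
      [4,7] S   <
        [4,5] "near" : N/PP
        [5,7] S\(N/PP)   <
          [5,6] "map" : N
          [6,7] "clearly" : (S\(N/PP))\N
    [7,8] "liked" : (NP\PP)\(PP/NP)

YES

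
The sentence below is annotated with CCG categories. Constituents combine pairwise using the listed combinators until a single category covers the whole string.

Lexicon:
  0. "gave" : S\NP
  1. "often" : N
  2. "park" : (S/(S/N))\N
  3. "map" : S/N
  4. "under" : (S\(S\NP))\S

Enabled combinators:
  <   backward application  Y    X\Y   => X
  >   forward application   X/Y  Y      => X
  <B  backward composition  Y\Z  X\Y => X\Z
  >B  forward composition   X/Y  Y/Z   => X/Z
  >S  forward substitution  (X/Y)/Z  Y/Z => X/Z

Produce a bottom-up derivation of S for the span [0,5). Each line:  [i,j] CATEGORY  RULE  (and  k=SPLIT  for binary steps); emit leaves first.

[0,5] S   <
  [0,1] "gave" : S\NP
  [1,5] S\(S\NP)   <
    [1,4] S   >
      [1,3] S/(S/N)   <
        [1,2] "often" : N
        [2,3] "park" : (S/(S/N))\N
      [3,4] "map" : S/N
    [4,5] "under" : (S\(S\NP))\S

[0,1] S\NP  lex  "gave"
[1,2] N  lex  "often"
[2,3] (S/(S/N))\N  lex  "park"
[1,3] S/(S/N)  <  k=2
[3,4] S/N  lex  "map"
[1,4] S  >  k=3
[4,5] (S\(S\NP))\S  lex  "under"
[1,5] S\(S\NP)  <  k=4
[0,5] S  <  k=1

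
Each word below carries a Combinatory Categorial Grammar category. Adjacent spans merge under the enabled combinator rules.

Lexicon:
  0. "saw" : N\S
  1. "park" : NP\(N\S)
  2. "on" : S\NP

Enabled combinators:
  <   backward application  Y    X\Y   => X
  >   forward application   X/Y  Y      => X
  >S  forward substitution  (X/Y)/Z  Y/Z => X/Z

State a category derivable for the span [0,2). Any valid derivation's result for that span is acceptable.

[0,3] S   <
  [0,2] NP   <
    [0,1] "saw" : N\S
    [1,2] "park" : NP\(N\S)
  [2,3] "on" : S\NP

NP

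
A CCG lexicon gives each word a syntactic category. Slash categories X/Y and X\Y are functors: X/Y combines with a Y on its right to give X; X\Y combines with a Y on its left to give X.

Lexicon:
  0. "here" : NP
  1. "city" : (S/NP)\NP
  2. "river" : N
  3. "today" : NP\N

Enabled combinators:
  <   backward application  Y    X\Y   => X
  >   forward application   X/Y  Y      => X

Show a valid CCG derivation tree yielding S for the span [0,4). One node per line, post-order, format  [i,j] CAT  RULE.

[0,4] S   >
  [0,2] S/NP   <
    [0,1] "here" : NP
    [1,2] "city" : (S/NP)\NP
  [2,4] NP   <
    [2,3] "river" : N
    [3,4] "today" : NP\N

[0,1] NP  lex  "here"
[1,2] (S/NP)\NP  lex  "city"
[0,2] S/NP  <  k=1
[2,3] N  lex  "river"
[3,4] NP\N  lex  "today"
[2,4] NP  <  k=3
[0,4] S  >  k=2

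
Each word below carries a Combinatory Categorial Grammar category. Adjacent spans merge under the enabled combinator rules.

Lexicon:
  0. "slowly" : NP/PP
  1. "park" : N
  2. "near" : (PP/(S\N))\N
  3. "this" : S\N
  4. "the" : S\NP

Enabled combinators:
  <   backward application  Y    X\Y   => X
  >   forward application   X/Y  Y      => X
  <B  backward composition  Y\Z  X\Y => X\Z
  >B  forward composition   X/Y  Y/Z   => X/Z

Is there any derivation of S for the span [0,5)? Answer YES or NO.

[0,5] S   <
  [0,4] NP   >
    [0,1] "slowly" : NP/PP
    [1,4] PP   >
      [1,3] PP/(S\N)   <
        [1,2] "park" : N
        [2,3] "near" : (PP/(S\N))\N
      [3,4] "this" : S\N
  [4,5] "the" : S\NP

YES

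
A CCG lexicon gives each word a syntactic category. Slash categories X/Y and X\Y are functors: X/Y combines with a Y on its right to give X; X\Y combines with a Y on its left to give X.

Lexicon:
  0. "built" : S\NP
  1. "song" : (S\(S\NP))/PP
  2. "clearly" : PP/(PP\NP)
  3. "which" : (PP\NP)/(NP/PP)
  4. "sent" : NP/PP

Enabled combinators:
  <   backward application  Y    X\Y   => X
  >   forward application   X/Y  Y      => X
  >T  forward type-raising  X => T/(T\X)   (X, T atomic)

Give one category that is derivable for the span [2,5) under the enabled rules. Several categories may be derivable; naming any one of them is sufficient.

PP

[0,5] S   <
  [0,1] "built" : S\NP
  [1,5] S\(S\NP)   >
    [1,2] "song" : (S\(S\NP))/PP
    [2,5] PP   >
      [2,3] "clearly" : PP/(PP\NP)
      [3,5] PP\NP   >
        [3,4] "which" : (PP\NP)/(NP/PP)
        [4,5] "sent" : NP/PP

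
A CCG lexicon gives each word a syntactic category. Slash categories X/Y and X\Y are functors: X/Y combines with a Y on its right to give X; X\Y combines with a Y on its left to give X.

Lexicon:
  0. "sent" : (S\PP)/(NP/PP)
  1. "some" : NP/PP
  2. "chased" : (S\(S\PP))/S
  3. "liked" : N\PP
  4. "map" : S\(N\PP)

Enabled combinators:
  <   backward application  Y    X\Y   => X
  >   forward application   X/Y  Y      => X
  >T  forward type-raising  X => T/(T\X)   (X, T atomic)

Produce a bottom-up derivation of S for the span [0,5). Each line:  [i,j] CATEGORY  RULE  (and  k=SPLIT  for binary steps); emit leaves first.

[0,1] (S\PP)/(NP/PP)  lex  "sent"
[1,2] NP/PP  lex  "some"
[0,2] S\PP  >  k=1
[2,3] (S\(S\PP))/S  lex  "chased"
[3,4] N\PP  lex  "liked"
[4,5] S\(N\PP)  lex  "map"
[3,5] S  <  k=4
[2,5] S\(S\PP)  >  k=3
[0,5] S  <  k=2

[0,5] S   <
  [0,2] S\PP   >
    [0,1] "sent" : (S\PP)/(NP/PP)
    [1,2] "some" : NP/PP
  [2,5] S\(S\PP)   >
    [2,3] "chased" : (S\(S\PP))/S
    [3,5] S   <
      [3,4] "liked" : N\PP
      [4,5] "map" : S\(N\PP)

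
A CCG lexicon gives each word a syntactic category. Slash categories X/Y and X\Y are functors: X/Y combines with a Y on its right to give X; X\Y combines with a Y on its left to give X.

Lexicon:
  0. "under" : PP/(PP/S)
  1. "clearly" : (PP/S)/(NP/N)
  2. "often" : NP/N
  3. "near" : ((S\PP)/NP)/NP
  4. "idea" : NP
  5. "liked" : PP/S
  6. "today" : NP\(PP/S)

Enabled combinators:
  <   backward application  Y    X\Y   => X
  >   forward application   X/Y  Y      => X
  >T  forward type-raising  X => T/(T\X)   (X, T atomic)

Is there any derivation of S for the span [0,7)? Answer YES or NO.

[0,7] S   <
  [0,3] PP   >
    [0,1] "under" : PP/(PP/S)
    [1,3] PP/S   >
      [1,2] "clearly" : (PP/S)/(NP/N)
      [2,3] "often" : NP/N
  [3,7] S\PP   >
    [3,5] (S\PP)/NP   >
      [3,4] "near" : ((S\PP)/NP)/NP
      [4,5] "idea" : NP
    [5,7] NP   <
      [5,6] "liked" : PP/S
      [6,7] "today" : NP\(PP/S)

YES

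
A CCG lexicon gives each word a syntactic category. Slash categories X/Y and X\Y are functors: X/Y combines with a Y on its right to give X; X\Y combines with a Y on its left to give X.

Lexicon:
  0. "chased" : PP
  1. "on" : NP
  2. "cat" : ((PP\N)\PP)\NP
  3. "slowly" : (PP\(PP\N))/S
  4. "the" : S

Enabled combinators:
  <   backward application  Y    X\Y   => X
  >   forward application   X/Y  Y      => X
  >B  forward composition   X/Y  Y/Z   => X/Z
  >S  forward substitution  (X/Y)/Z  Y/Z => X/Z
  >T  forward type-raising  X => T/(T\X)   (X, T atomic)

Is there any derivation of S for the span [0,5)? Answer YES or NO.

NO

PP NP ((PP\N)\PP)\NP (PP\(PP\N))/S S
CKY chart[0,5] = {N/(N\PP), NP/(NP\PP), PP, PP/(PP\PP), S/(S\PP)}; S ∉ chart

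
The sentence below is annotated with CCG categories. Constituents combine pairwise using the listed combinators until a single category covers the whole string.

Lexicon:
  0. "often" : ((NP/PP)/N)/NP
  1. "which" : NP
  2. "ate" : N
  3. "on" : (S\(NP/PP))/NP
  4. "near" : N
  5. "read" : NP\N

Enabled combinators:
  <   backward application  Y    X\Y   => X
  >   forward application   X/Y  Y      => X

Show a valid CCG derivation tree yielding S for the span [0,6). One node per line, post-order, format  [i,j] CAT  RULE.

[0,1] ((NP/PP)/N)/NP  lex  "often"
[1,2] NP  lex  "which"
[0,2] (NP/PP)/N  >  k=1
[2,3] N  lex  "ate"
[0,3] NP/PP  >  k=2
[3,4] (S\(NP/PP))/NP  lex  "on"
[4,5] N  lex  "near"
[5,6] NP\N  lex  "read"
[4,6] NP  <  k=5
[3,6] S\(NP/PP)  >  k=4
[0,6] S  <  k=3

[0,6] S   <
  [0,3] NP/PP   >
    [0,2] (NP/PP)/N   >
      [0,1] "often" : ((NP/PP)/N)/NP
      [1,2] "which" : NP
    [2,3] "ate" : N
  [3,6] S\(NP/PP)   >
    [3,4] "on" : (S\(NP/PP))/NP
    [4,6] NP   <
      [4,5] "near" : N
      [5,6] "read" : NP\N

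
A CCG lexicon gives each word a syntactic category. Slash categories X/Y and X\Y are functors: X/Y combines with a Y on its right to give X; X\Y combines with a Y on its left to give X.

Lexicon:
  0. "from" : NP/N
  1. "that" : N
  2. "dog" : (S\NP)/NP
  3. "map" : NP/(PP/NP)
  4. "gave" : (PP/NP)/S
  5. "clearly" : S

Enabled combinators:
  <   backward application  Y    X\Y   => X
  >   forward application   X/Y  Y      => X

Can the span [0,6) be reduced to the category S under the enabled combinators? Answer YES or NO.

[0,6] S   <
  [0,2] NP   >
    [0,1] "from" : NP/N
    [1,2] "that" : N
  [2,6] S\NP   >
    [2,3] "dog" : (S\NP)/NP
    [3,6] NP   >
      [3,4] "map" : NP/(PP/NP)
      [4,6] PP/NP   >
        [4,5] "gave" : (PP/NP)/S
        [5,6] "clearly" : S

YES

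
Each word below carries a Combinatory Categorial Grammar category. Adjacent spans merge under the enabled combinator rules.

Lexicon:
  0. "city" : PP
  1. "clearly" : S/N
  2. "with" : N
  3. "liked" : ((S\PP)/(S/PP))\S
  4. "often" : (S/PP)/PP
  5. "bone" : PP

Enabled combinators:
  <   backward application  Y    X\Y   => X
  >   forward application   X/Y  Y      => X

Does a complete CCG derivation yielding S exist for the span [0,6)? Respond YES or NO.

YES

[0,6] S   <
  [0,1] "city" : PP
  [1,6] S\PP   >
    [1,4] (S\PP)/(S/PP)   <
      [1,3] S   >
        [1,2] "clearly" : S/N
        [2,3] "with" : N
      [3,4] "liked" : ((S\PP)/(S/PP))\S
    [4,6] S/PP   >
      [4,5] "often" : (S/PP)/PP
      [5,6] "bone" : PP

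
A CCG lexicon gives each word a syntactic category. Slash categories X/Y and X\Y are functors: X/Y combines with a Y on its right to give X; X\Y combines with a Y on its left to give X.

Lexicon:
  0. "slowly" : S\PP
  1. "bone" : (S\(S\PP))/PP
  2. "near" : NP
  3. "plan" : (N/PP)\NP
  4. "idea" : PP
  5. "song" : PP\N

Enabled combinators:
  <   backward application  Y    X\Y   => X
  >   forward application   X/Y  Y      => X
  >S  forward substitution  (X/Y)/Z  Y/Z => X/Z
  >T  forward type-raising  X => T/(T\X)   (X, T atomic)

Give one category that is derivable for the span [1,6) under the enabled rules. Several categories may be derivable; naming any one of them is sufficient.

[0,6] S   <
  [0,1] "slowly" : S\PP
  [1,6] S\(S\PP)   >
    [1,2] "bone" : (S\(S\PP))/PP
    [2,6] PP   <
      [2,5] N   >
        [2,4] N/PP   <
          [2,3] "near" : NP
          [3,4] "plan" : (N/PP)\NP
        [4,5] "idea" : PP
      [5,6] "song" : PP\N

S\(S\PP)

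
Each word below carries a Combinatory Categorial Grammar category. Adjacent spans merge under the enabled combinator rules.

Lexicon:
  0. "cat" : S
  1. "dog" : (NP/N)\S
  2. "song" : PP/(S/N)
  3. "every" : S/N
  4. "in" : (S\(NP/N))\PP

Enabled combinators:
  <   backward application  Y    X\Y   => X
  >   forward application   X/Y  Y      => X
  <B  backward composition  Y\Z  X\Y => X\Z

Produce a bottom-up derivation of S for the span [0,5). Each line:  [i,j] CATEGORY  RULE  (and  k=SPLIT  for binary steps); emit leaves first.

[0,1] S  lex  "cat"
[1,2] (NP/N)\S  lex  "dog"
[0,2] NP/N  <  k=1
[2,3] PP/(S/N)  lex  "song"
[3,4] S/N  lex  "every"
[2,4] PP  >  k=3
[4,5] (S\(NP/N))\PP  lex  "in"
[2,5] S\(NP/N)  <  k=4
[0,5] S  <  k=2

[0,5] S   <
  [0,2] NP/N   <
    [0,1] "cat" : S
    [1,2] "dog" : (NP/N)\S
  [2,5] S\(NP/N)   <
    [2,4] PP   >
      [2,3] "song" : PP/(S/N)
      [3,4] "every" : S/N
    [4,5] "in" : (S\(NP/N))\PP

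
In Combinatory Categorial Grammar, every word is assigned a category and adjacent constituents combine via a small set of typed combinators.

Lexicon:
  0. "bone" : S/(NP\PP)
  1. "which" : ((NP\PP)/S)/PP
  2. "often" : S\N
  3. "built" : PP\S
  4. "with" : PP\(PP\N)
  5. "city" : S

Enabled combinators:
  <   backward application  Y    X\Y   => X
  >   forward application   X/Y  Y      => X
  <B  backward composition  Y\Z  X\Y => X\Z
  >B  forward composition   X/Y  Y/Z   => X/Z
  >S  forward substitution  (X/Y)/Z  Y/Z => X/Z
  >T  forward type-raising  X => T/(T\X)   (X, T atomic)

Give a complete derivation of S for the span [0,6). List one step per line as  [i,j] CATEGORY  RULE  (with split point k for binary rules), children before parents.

[0,1] S/(NP\PP)  lex  "bone"
[1,2] ((NP\PP)/S)/PP  lex  "which"
[2,3] S\N  lex  "often"
[3,4] PP\S  lex  "built"
[2,4] PP\N  <B  k=3
[4,5] PP\(PP\N)  lex  "with"
[2,5] PP  <  k=4
[1,5] (NP\PP)/S  >  k=2
[5,6] S  lex  "city"
[1,6] NP\PP  >  k=5
[0,6] S  >  k=1

[0,6] S   >
  [0,1] "bone" : S/(NP\PP)
  [1,6] NP\PP   >
    [1,5] (NP\PP)/S   >
      [1,2] "which" : ((NP\PP)/S)/PP
      [2,5] PP   <
        [2,4] PP\N   <B
          [2,3] "often" : S\N
          [3,4] "built" : PP\S
        [4,5] "with" : PP\(PP\N)
    [5,6] "city" : S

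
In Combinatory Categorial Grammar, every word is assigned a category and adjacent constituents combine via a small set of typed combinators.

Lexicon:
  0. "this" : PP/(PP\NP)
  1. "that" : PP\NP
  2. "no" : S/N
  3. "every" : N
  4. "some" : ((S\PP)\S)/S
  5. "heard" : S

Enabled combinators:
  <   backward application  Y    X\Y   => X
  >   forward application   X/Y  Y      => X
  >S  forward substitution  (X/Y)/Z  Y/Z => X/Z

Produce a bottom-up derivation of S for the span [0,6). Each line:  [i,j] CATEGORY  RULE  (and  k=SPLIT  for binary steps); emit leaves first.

[0,1] PP/(PP\NP)  lex  "this"
[1,2] PP\NP  lex  "that"
[0,2] PP  >  k=1
[2,3] S/N  lex  "no"
[3,4] N  lex  "every"
[2,4] S  >  k=3
[4,5] ((S\PP)\S)/S  lex  "some"
[5,6] S  lex  "heard"
[4,6] (S\PP)\S  >  k=5
[2,6] S\PP  <  k=4
[0,6] S  <  k=2

[0,6] S   <
  [0,2] PP   >
    [0,1] "this" : PP/(PP\NP)
    [1,2] "that" : PP\NP
  [2,6] S\PP   <
    [2,4] S   >
      [2,3] "no" : S/N
      [3,4] "every" : N
    [4,6] (S\PP)\S   >
      [4,5] "some" : ((S\PP)\S)/S
      [5,6] "heard" : S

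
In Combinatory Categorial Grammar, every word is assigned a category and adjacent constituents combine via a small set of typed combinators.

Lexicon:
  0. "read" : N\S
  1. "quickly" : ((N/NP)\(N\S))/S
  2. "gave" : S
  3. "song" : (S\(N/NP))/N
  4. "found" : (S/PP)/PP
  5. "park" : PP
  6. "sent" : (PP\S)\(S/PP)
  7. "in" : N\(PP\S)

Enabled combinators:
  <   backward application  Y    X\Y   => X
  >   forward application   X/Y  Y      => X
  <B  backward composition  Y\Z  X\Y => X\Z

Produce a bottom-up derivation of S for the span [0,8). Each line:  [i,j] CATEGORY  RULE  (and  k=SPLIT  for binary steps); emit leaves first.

[0,1] N\S  lex  "read"
[1,2] ((N/NP)\(N\S))/S  lex  "quickly"
[2,3] S  lex  "gave"
[1,3] (N/NP)\(N\S)  >  k=2
[0,3] N/NP  <  k=1
[3,4] (S\(N/NP))/N  lex  "song"
[4,5] (S/PP)/PP  lex  "found"
[5,6] PP  lex  "park"
[4,6] S/PP  >  k=5
[6,7] (PP\S)\(S/PP)  lex  "sent"
[4,7] PP\S  <  k=6
[7,8] N\(PP\S)  lex  "in"
[4,8] N  <  k=7
[3,8] S\(N/NP)  >  k=4
[0,8] S  <  k=3

[0,8] S   <
  [0,3] N/NP   <
    [0,1] "read" : N\S
    [1,3] (N/NP)\(N\S)   >
      [1,2] "quickly" : ((N/NP)\(N\S))/S
      [2,3] "gave" : S
  [3,8] S\(N/NP)   >
    [3,4] "song" : (S\(N/NP))/N
    [4,8] N   <
      [4,7] PP\S   <
        [4,6] S/PP   >
          [4,5] "found" : (S/PP)/PP
          [5,6] "park" : PP
        [6,7] "sent" : (PP\S)\(S/PP)
      [7,8] "in" : N\(PP\S)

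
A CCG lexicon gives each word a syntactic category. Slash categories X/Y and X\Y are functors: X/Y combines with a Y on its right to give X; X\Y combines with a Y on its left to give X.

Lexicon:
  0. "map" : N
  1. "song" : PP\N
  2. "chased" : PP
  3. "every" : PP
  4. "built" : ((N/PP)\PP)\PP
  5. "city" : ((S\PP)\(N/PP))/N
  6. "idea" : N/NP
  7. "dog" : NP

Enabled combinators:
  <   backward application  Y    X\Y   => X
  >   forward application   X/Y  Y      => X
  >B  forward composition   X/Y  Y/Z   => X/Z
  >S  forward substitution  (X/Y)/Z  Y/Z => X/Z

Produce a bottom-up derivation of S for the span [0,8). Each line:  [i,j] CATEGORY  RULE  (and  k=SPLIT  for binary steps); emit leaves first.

[0,1] N  lex  "map"
[1,2] PP\N  lex  "song"
[0,2] PP  <  k=1
[2,3] PP  lex  "chased"
[3,4] PP  lex  "every"
[4,5] ((N/PP)\PP)\PP  lex  "built"
[3,5] (N/PP)\PP  <  k=4
[2,5] N/PP  <  k=3
[5,6] ((S\PP)\(N/PP))/N  lex  "city"
[6,7] N/NP  lex  "idea"
[7,8] NP  lex  "dog"
[6,8] N  >  k=7
[5,8] (S\PP)\(N/PP)  >  k=6
[2,8] S\PP  <  k=5
[0,8] S  <  k=2

[0,8] S   <
  [0,2] PP   <
    [0,1] "map" : N
    [1,2] "song" : PP\N
  [2,8] S\PP   <
    [2,5] N/PP   <
      [2,3] "chased" : PP
      [3,5] (N/PP)\PP   <
        [3,4] "every" : PP
        [4,5] "built" : ((N/PP)\PP)\PP
    [5,8] (S\PP)\(N/PP)   >
      [5,6] "city" : ((S\PP)\(N/PP))/N
      [6,8] N   >
        [6,7] "idea" : N/NP
        [7,8] "dog" : NP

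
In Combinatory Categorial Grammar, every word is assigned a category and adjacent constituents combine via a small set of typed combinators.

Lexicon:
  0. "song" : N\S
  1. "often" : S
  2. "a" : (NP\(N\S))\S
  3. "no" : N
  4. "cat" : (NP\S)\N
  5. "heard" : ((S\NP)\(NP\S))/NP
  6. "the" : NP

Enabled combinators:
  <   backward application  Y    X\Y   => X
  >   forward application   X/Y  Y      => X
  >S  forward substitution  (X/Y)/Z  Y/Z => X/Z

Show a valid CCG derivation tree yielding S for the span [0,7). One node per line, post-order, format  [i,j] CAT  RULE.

[0,7] S   <
  [0,3] NP   <
    [0,1] "song" : N\S
    [1,3] NP\(N\S)   <
      [1,2] "often" : S
      [2,3] "a" : (NP\(N\S))\S
  [3,7] S\NP   <
    [3,5] NP\S   <
      [3,4] "no" : N
      [4,5] "cat" : (NP\S)\N
    [5,7] (S\NP)\(NP\S)   >
      [5,6] "heard" : ((S\NP)\(NP\S))/NP
      [6,7] "the" : NP

[0,1] N\S  lex  "song"
[1,2] S  lex  "often"
[2,3] (NP\(N\S))\S  lex  "a"
[1,3] NP\(N\S)  <  k=2
[0,3] NP  <  k=1
[3,4] N  lex  "no"
[4,5] (NP\S)\N  lex  "cat"
[3,5] NP\S  <  k=4
[5,6] ((S\NP)\(NP\S))/NP  lex  "heard"
[6,7] NP  lex  "the"
[5,7] (S\NP)\(NP\S)  >  k=6
[3,7] S\NP  <  k=5
[0,7] S  <  k=3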